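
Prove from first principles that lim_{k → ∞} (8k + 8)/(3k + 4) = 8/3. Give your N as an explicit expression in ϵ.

N = (8/9)/ϵ

Let ϵ > 0 be given. For k ≥ 1, |(8k + 8)/(3k + 4) − (8/3)| = |-8|/(3(3k + 4)) = 8/(3(3k + 4)).
Since 3k + 4 ≥ 3k for k ≥ 1, this is ≤ 8/(3·3k) = (8/9)/k.
So |(8k + 8)/(3k + 4) − (8/3)| < ϵ whenever k > (8/9)/ϵ.
Take N = (8/9)/ϵ. If k > N then |(8k + 8)/(3k + 4) − (8/3)| ≤ (8/9)/k < ϵ.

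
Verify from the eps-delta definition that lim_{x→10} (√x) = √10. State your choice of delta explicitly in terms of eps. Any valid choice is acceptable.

delta = min(10, √10·eps)

Let eps > 0 be given. We want delta > 0 such that 0 < |x − 10| < delta implies |√x − √10| < eps.
Rationalise: √x − √10 = (x − 10)/(√x + √10), so |√x − √10| = |x − 10|/(√x + √10).
Restrict delta ≤ 10 so that |x − 10| < 10 forces x > 0, and then √x + √10 > √10.
Hence |√x − √10| < |x − 10|/√10, which is < eps once |x − 10| < √10·eps.
Take delta = min(10, √10·eps). If 0 < |x − 10| < delta then x > 0 and |√x − √10| < |x − 10|/√10 < eps.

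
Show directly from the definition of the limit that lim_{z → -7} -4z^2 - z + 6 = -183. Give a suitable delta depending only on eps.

Fix eps > 0. We want delta > 0 such that 0 < |z + 7| < delta implies |(-4z^2 - z + 6) + 183| < eps.
(-4z^2 - z + 6) + 183 = -4z^2 - z + 189 = (z + 7)(-4z + 27).
So |(-4z^2 - z + 6) + 183| = |z + 7|·|-4z + 27|.
Assume first that |z + 7| < 1, so |z| < 8. Then |-4z + 27| ≤ 4·8 + 27 = 59.
Hence |(-4z^2 - z + 6) + 183| ≤ 59|z + 7| < eps provided |z + 7| < eps/59.
Take delta = min(1, eps/59). Then 0 < |z + 7| < delta gives both |z + 7| < 1 and |z + 7| < eps/59, so |(-4z^2 - z + 6) + 183| < eps.

delta = min(1, eps/59)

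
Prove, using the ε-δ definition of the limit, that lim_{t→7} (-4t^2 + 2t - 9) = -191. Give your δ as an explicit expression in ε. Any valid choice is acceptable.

δ = min(1, ε/58)

Suppose ε > 0. We want δ > 0 such that 0 < |t − 7| < δ implies |(-4t^2 + 2t - 9) + 191| < ε.
(-4t^2 + 2t - 9) + 191 = -4t^2 + 2t + 182 = (t − 7)(-4t - 26).
So |(-4t^2 + 2t - 9) + 191| = |t − 7|·|-4t - 26|.
Assume first that |t − 7| < 1, so |t| < 8. Then |-4t - 26| ≤ 4·8 + 26 = 58.
Hence |(-4t^2 + 2t - 9) + 191| ≤ 58|t − 7| < ε provided |t − 7| < ε/58.
Choosing δ = min(1, ε/58) ensures both conditions, hence |(-4t^2 + 2t - 9) + 191| < ε.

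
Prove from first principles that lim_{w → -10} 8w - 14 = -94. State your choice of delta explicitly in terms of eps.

Suppose eps > 0. We need delta > 0 so that 0 < |w + 10| < delta implies |(8w - 14) + 94| < eps.
|(8w - 14) + 94| = |8w + 80| = 8|w + 10|.
Thus it suffices that |w + 10| < eps/8.
Take delta = eps/8. If 0 < |w + 10| < delta then |(8w - 14) + 94| = 8|w + 10| < 8·(eps/8) = eps.

delta = eps/8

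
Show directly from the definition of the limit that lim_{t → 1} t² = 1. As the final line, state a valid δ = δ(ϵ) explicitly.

δ = min(1, ϵ/3)

Suppose ϵ > 0. We seek δ > 0 with 0 < |t − 1| < δ ⇒ |t² − 1| < ϵ.
Factor: t² − 1 = (t − 1)(t + 1), so |t² − 1| = |t − 1|·|t + 1|.
Impose δ ≤ 1 so that |t| < 2; then |t + 1| ≤ 3.
Hence |t² − 1| ≤ 3|t − 1|, which is < ϵ once |t − 1| < ϵ/3.
Take δ = min(1, ϵ/3). If 0 < |t − 1| < δ then both bounds hold and |t² − 1| ≤ 3|t − 1| < 3·(ϵ/3) = ϵ.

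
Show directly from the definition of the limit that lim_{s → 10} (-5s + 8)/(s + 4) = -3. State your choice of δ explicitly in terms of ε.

Let ε > 0. We want δ > 0 with 0 < |s − 10| < δ ⇒ |(-5s + 8)/(s + 4) + 3| < ε.
Combining over a common denominator, (-5s + 8)/(s + 4) + 3 = [(-5s + 8)·14 − (-42)·(s + 4)] / [14·(s + 4)] = -28(s − 10) / (14(s + 4)).
So |(-5s + 8)/(s + 4) + 3| = 28|s − 10| / (14·|s + 4|).
Restrict δ ≤ 7. Then |s − 10| < 7 gives |s + 4| = |(s − 10) + 14| ≥ 14 − 7 = 7.
Hence |(-5s + 8)/(s + 4) + 3| < 28|s − 10|/(14·7) = (2/7)|s − 10|, which is < ε once |s − 10| < (7/2)ε.
Take δ = min(7, (7/2)ε). Then 0 < |s − 10| < δ forces both bounds, so |(-5s + 8)/(s + 4) + 3| < ε.

δ = min(7, (7/2)ε)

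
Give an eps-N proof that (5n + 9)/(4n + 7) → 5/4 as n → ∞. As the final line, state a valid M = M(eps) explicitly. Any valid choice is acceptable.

Let eps > 0 be given. For n ≥ 1, |(5n + 9)/(4n + 7) − (5/4)| = |1|/(4(4n + 7)) = 1/(4(4n + 7)).
Since 4n + 7 ≥ 4n for n ≥ 1, this is ≤ 1/(4·4n) = (1/16)/n.
So |(5n + 9)/(4n + 7) − (5/4)| < eps whenever n > (1/16)/eps.
Take M = (1/16)/eps. If n > M then |(5n + 9)/(4n + 7) − (5/4)| ≤ (1/16)/n < eps.

M = (1/16)/eps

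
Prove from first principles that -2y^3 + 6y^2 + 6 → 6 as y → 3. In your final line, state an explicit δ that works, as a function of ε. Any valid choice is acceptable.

Let ε > 0 be given. We want δ > 0 such that 0 < |y − 3| < δ implies |(-2y^3 + 6y^2 + 6) − 6| < ε.
(-2y^3 + 6y^2 + 6) − 6 = -2y^3 + 6y^2 = (y − 3)(-2y^2).
So |(-2y^3 + 6y^2 + 6) − 6| = |y − 3|·|-2y^2|.
Require δ ≤ 1. Then |y − 3| < 1 gives |y| < 4, and by the triangle inequality |-2y^2| ≤ 2·4^2 = 32.
Hence |(-2y^3 + 6y^2 + 6) − 6| ≤ 32|y − 3| < ε provided |y − 3| < ε/32.
Take δ = min(1, ε/32). Then 0 < |y − 3| < δ gives both |y − 3| < 1 and |y − 3| < ε/32, so |(-2y^3 + 6y^2 + 6) − 6| < ε.

δ = min(1, ε/32)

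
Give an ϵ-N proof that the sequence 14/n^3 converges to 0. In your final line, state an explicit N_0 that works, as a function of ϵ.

N_0 = (14/ϵ)^{1/3}

Suppose ϵ > 0. For n ≥ 1, |14/n^3 − 0| = 14/n^3.
14/n^3 < ϵ ⇔ n^3 > 14/ϵ ⇔ n > (14/ϵ)^{1/3}.
Take N_0 = (14/ϵ)^{1/3}. Then n > N_0 implies 14/n^3 < ϵ.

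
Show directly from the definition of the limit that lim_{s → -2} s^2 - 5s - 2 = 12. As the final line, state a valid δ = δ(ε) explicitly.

δ = min(1, ε/10)

Let ε > 0 be given. We want δ > 0 such that 0 < |s + 2| < δ implies |(s^2 - 5s - 2) − 12| < ε.
(s^2 - 5s - 2) − 12 = s^2 - 5s - 14 = (s + 2)(s - 7).
So |(s^2 - 5s - 2) − 12| = |s + 2|·|s - 7|.
Assume first that |s + 2| < 1, so |s| < 3. Then |s - 7| ≤ 3 + 7 = 10.
Hence |(s^2 - 5s - 2) − 12| ≤ 10|s + 2| < ε provided |s + 2| < ε/10.
Choosing δ = min(1, ε/10) ensures both conditions, hence |(s^2 - 5s - 2) − 12| < ε.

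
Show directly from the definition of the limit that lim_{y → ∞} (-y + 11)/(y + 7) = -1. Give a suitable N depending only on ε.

N = 18/ε

Fix ε > 0. We seek N > 0 such that y > N implies |(-y + 11)/(y + 7) + 1| < ε.
(-y + 11)/(y + 7) + 1 = ((-y + 11) − (-1)(y + 7)) / ((y + 7)) = 18/((y + 7)).
For y > 0 we have y + 7 > y, so |(-y + 11)/(y + 7) + 1| = 18/((y + 7)) < 18/(y) = 18/y.
Thus |(-y + 11)/(y + 7) + 1| < ε whenever y > 18/ε.
Take N = 18/ε. If y > N then |(-y + 11)/(y + 7) + 1| < 18/y < ε.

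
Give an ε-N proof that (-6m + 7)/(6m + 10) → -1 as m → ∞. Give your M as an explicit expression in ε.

M = (17/6)/ε

Let ε > 0. For m ≥ 1, |(-6m + 7)/(6m + 10) + 1| = |102|/(6(6m + 10)) = 102/(6(6m + 10)).
Since 6m + 10 ≥ 6m for m ≥ 1, this is ≤ 102/(6·6m) = (17/6)/m.
So |(-6m + 7)/(6m + 10) + 1| < ε whenever m > (17/6)/ε.
Take M = (17/6)/ε. If m > M then |(-6m + 7)/(6m + 10) + 1| ≤ (17/6)/m < ε.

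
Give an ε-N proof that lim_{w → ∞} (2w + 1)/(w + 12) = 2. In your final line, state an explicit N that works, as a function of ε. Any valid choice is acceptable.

N = 23/ε

Fix ε > 0. We seek N > 0 such that w > N implies |(2w + 1)/(w + 12) − 2| < ε.
(2w + 1)/(w + 12) − 2 = ((2w + 1) − 2(w + 12)) / ((w + 12)) = -23/((w + 12)).
For w > 0 we have w + 12 > w, so |(2w + 1)/(w + 12) − 2| = 23/((w + 12)) < 23/(w) = 23/w.
Thus |(2w + 1)/(w + 12) − 2| < ε whenever w > 23/ε.
Take N = 23/ε. If w > N then |(2w + 1)/(w + 12) − 2| < 23/w < ε.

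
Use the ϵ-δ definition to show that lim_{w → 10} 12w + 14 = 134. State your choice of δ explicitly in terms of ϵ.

Let ϵ > 0. We need δ > 0 so that 0 < |w − 10| < δ implies |(12w + 14) − 134| < ϵ.
Since (12w + 14) − 134 = 12(w − 10), we have |(12w + 14) − 134| = 12|w − 10|.
Thus it suffices that |w − 10| < ϵ/12.
Choosing δ = ϵ/12 gives |(12w + 14) − 134| = 12|w − 10| < ϵ whenever |w − 10| < δ.

δ = ϵ/12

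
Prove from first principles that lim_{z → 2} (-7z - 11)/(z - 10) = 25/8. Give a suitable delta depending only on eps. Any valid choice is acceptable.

Fix eps > 0. We want delta > 0 with 0 < |z − 2| < delta ⇒ |(-7z - 11)/(z - 10) − (25/8)| < eps.
Combining over a common denominator, (-7z - 11)/(z - 10) − (25/8) = [(-7z - 11)·(-8) − (-25)·(z - 10)] / [(-8)·(z - 10)] = 81(z − 2) / ((-8)(z - 10)).
So |(-7z - 11)/(z - 10) − (25/8)| = 81|z − 2| / (8·|z − 10|).
Require delta ≤ 4, so |z − 10| ≥ |-8| − |z − 2| > 8 − 4 = 4.
Hence |(-7z - 11)/(z - 10) − (25/8)| < 81|z − 2|/(8·4) = (81/32)|z − 2|, which is < eps once |z − 2| < (32/81)eps.
Take delta = min(4, (32/81)eps). Then 0 < |z − 2| < delta forces both bounds, so |(-7z - 11)/(z - 10) − (25/8)| < eps.

delta = min(4, (32/81)eps)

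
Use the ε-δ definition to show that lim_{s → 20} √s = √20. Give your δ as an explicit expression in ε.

Fix ε > 0. We want δ > 0 such that 0 < |s − 20| < δ implies |√s − √20| < ε.
Rationalise: √s − √20 = (s − 20)/(√s + √20), so |√s − √20| = |s − 20|/(√s + √20).
Restrict δ ≤ 20 so that |s − 20| < 20 forces s > 0, and then √s + √20 > √20.
Hence |√s − √20| < |s − 20|/√20, which is < ε once |s − 20| < √20·ε.
Take δ = min(20, √20·ε). If 0 < |s − 20| < δ then s > 0 and |√s − √20| < |s − 20|/√20 < ε.

δ = min(20, √20·ε)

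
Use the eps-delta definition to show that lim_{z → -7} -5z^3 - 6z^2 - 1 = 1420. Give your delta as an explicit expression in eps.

Fix eps > 0. We want delta > 0 such that 0 < |z + 7| < delta implies |(-5z^3 - 6z^2 - 1) − 1420| < eps.
(-5z^3 - 6z^2 - 1) − 1420 = -5z^3 - 6z^2 - 1421 = (z + 7)(-5z^2 + 29z - 203).
So |(-5z^3 - 6z^2 - 1) − 1420| = |z + 7|·|-5z^2 + 29z - 203|.
Require delta ≤ 1. Then |z + 7| < 1 gives |z| < 8, and by the triangle inequality |-5z^2 + 29z - 203| ≤ 5·8^2 + 29·8 + 203 = 755.
Hence |(-5z^3 - 6z^2 - 1) − 1420| ≤ 755|z + 7| < eps provided |z + 7| < eps/755.
Choosing delta = min(1, eps/755) ensures both conditions, hence |(-5z^3 - 6z^2 - 1) − 1420| < eps.

delta = min(1, eps/755)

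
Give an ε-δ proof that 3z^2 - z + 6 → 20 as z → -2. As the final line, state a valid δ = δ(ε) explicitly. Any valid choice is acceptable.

Let ε > 0. We want δ > 0 such that 0 < |z + 2| < δ implies |(3z^2 - z + 6) − 20| < ε.
(3z^2 - z + 6) − 20 = 3z^2 - z - 14 = (z + 2)(3z - 7).
So |(3z^2 - z + 6) − 20| = |z + 2|·|3z - 7|.
Assume first that |z + 2| < 1, so |z| < 3. Then |3z - 7| ≤ 3·3 + 7 = 16.
Hence |(3z^2 - z + 6) − 20| ≤ 16|z + 2| < ε provided |z + 2| < ε/16.
Choosing δ = min(1, ε/16) ensures both conditions, hence |(3z^2 - z + 6) − 20| < ε.

δ = min(1, ε/16)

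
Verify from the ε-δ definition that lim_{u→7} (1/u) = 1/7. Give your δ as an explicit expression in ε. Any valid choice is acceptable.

δ = min(7/2, (49/2)ε)

Fix ε > 0. We seek δ > 0 such that 0 < |u − 7| < δ implies |1/u − (1/7)| < ε.
|1/u − (1/7)| = |7 − u|/(7·|u|) = |u − 7|/(7|u|).
Require δ ≤ 7/2 so that |u| > 7 − 7/2 = 7/2, hence 7|u| > 49/2.
Then |1/u − (1/7)| < |u − 7|/(49/2), which is < ε when |u − 7| < (49/2)ε.
Take δ = min(7/2, (49/2)ε). Then 0 < |u − 7| < δ gives both |u − 7| < 7/2 and |u − 7| < (49/2)ε, so |1/u − (1/7)| < ε.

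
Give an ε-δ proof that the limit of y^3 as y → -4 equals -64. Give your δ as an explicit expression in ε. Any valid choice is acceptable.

δ = min(2, ε/76)

Let ε > 0 be given. We seek δ > 0 with 0 < |y + 4| < δ ⇒ |y^3 + 64| < ε.
Factor: y^3 + 64 = (y + 4)(y^2 - 4y + 16), so |y^3 + 64| = |y + 4|·|y^2 - 4y + 16|.
Restrict δ ≤ 2. Then |y + 4| < 2 gives |y| < 6, so by the triangle inequality |y^2 - 4y + 16| ≤ 6^2 + 4·6 + 16 = 76.
Hence |y^3 + 64| ≤ 76|y + 4|, which is < ε once |y + 4| < ε/76.
Take δ = min(2, ε/76). If 0 < |y + 4| < δ then both bounds hold and |y^3 + 64| ≤ 76|y + 4| < 76·(ε/76) = ε.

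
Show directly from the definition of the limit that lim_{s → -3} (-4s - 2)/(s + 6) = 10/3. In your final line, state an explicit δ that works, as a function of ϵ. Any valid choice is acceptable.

δ = min(3/2, (9/44)ϵ)

Let ϵ > 0. We want δ > 0 with 0 < |s + 3| < δ ⇒ |(-4s - 2)/(s + 6) − (10/3)| < ϵ.
Combining over a common denominator, (-4s - 2)/(s + 6) − (10/3) = [(-4s - 2)·3 − 10·(s + 6)] / [3·(s + 6)] = -22(s + 3) / (3(s + 6)).
So |(-4s - 2)/(s + 6) − (10/3)| = 22|s + 3| / (3·|s + 6|).
Require δ ≤ 3/2, so |s + 6| ≥ |3| − |s + 3| > 3 − 3/2 = 3/2.
Hence |(-4s - 2)/(s + 6) − (10/3)| < 22|s + 3|/(3·(3/2)) = (44/9)|s + 3|, which is < ϵ once |s + 3| < (9/44)ϵ.
Take δ = min(3/2, (9/44)ϵ). Then 0 < |s + 3| < δ forces both bounds, so |(-4s - 2)/(s + 6) − (10/3)| < ϵ.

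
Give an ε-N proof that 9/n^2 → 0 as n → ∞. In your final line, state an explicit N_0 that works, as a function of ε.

Let ε > 0 be given. For n ≥ 1, |9/n^2 − 0| = 9/n^2.
9/n^2 < ε ⇔ n^2 > 9/ε ⇔ n > (9/ε)^{1/2}.
Take N_0 = (9/ε)^{1/2}. Then n > N_0 implies 9/n^2 < ε.

N_0 = (9/ε)^{1/2}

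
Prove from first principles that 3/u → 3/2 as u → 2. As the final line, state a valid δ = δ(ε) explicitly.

δ = min(1, (2/3)ε)

Suppose ε > 0. We seek δ > 0 such that 0 < |u − 2| < δ implies |3/u − (3/2)| < ε.
|3/u − (3/2)| = 3·|2 − u|/(2·|u|) = 3|u − 2|/(2|u|).
Restrict δ ≤ 1. Then |u − 2| < 1 gives |u| > 1, so 2|u| > 2.
Then |3/u − (3/2)| < 3|u − 2|/2, which is < ε when |u − 2| < (2/3)ε.
Take δ = min(1, (2/3)ε). Then 0 < |u − 2| < δ gives both |u − 2| < 1 and |u − 2| < (2/3)ε, so |3/u − (3/2)| < ε.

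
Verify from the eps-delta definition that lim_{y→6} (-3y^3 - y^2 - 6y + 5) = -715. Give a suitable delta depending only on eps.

delta = min(2, eps/464)

Suppose eps > 0. We want delta > 0 such that 0 < |y − 6| < delta implies |(-3y^3 - y^2 - 6y + 5) + 715| < eps.
(-3y^3 - y^2 - 6y + 5) + 715 = -3y^3 - y^2 - 6y + 720 = (y − 6)(-3y^2 - 19y - 120).
So |(-3y^3 - y^2 - 6y + 5) + 715| = |y − 6|·|-3y^2 - 19y - 120|.
Require delta ≤ 2. Then |y − 6| < 2 gives |y| < 8, and by the triangle inequality |-3y^2 - 19y - 120| ≤ 3·8^2 + 19·8 + 120 = 464.
Hence |(-3y^3 - y^2 - 6y + 5) + 715| ≤ 464|y − 6| < eps provided |y − 6| < eps/464.
Take delta = min(2, eps/464). Then 0 < |y − 6| < delta gives both |y − 6| < 2 and |y − 6| < eps/464, so |(-3y^3 - y^2 - 6y + 5) + 715| < eps.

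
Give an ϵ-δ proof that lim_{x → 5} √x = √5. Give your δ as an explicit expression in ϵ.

Let ϵ > 0 be given. We want δ > 0 such that 0 < |x − 5| < δ implies |√x − √5| < ϵ.
Rationalise: √x − √5 = (x − 5)/(√x + √5), so |√x − √5| = |x − 5|/(√x + √5).
Restrict δ ≤ 5 so that |x − 5| < 5 forces x > 0, and then √x + √5 > √5.
Hence |√x − √5| < |x − 5|/√5, which is < ϵ once |x − 5| < √5·ϵ.
Take δ = min(5, √5·ϵ). If 0 < |x − 5| < δ then x > 0 and |√x − √5| < |x − 5|/√5 < ϵ.

δ = min(5, √5·ϵ)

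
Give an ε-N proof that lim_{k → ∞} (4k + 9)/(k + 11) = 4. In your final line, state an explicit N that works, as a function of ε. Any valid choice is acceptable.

Suppose ε > 0. For k ≥ 1, |(4k + 9)/(k + 11) − 4| = |-35|/((k + 11)) = 35/((k + 11)).
Since k + 11 ≥ k for k ≥ 1, this is ≤ 35/(k) = 35/k.
So |(4k + 9)/(k + 11) − 4| < ε whenever k > 35/ε.
Take N = 35/ε. If k > N then |(4k + 9)/(k + 11) − 4| ≤ 35/k < ε.

N = 35/ε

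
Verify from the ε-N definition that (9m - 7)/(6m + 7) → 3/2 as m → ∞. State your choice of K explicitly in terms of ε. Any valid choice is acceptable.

Let ε > 0. For m ≥ 1, |(9m - 7)/(6m + 7) − (3/2)| = |-105|/(6(6m + 7)) = 105/(6(6m + 7)).
Since 6m + 7 ≥ 6m for m ≥ 1, this is ≤ 105/(6·6m) = (35/12)/m.
So |(9m - 7)/(6m + 7) − (3/2)| < ε whenever m > (35/12)/ε.
Take K = (35/12)/ε. If m > K then |(9m - 7)/(6m + 7) − (3/2)| ≤ (35/12)/m < ε.

K = (35/12)/ε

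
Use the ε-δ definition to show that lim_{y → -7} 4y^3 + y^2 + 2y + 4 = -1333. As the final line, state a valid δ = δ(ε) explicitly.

Let ε > 0 be given. We want δ > 0 such that 0 < |y + 7| < δ implies |(4y^3 + y^2 + 2y + 4) + 1333| < ε.
(4y^3 + y^2 + 2y + 4) + 1333 = 4y^3 + y^2 + 2y + 1337 = (y + 7)(4y^2 - 27y + 191).
So |(4y^3 + y^2 + 2y + 4) + 1333| = |y + 7|·|4y^2 - 27y + 191|.
Assume first that |y + 7| < 1, so |y| < 8. Then |4y^2 - 27y + 191| ≤ 4·8^2 + 27·8 + 191 = 663.
Hence |(4y^3 + y^2 + 2y + 4) + 1333| ≤ 663|y + 7| < ε provided |y + 7| < ε/663.
Take δ = min(1, ε/663). Then 0 < |y + 7| < δ gives both |y + 7| < 1 and |y + 7| < ε/663, so |(4y^3 + y^2 + 2y + 4) + 1333| < ε.

δ = min(1, ε/663)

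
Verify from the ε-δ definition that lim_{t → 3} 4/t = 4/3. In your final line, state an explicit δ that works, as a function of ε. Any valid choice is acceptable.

δ = min(3/2, (9/8)ε)

Fix ε > 0. We seek δ > 0 such that 0 < |t − 3| < δ implies |4/t − (4/3)| < ε.
|4/t − (4/3)| = 4·|3 − t|/(3·|t|) = 4|t − 3|/(3|t|).
Restrict δ ≤ 3/2. Then |t − 3| < 3/2 gives |t| > 3/2, so 3|t| > 9/2.
Then |4/t − (4/3)| < 4|t − 3|/(9/2), which is < ε when |t − 3| < (9/8)ε.
Take δ = min(3/2, (9/8)ε). Then 0 < |t − 3| < δ gives both |t − 3| < 3/2 and |t − 3| < (9/8)ε, so |4/t − (4/3)| < ε.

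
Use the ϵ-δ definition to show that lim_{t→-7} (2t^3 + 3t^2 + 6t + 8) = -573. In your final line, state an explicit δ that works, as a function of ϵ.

δ = min(2, ϵ/344)

Suppose ϵ > 0. We want δ > 0 such that 0 < |t + 7| < δ implies |(2t^3 + 3t^2 + 6t + 8) + 573| < ϵ.
(2t^3 + 3t^2 + 6t + 8) + 573 = 2t^3 + 3t^2 + 6t + 581 = (t + 7)(2t^2 - 11t + 83).
So |(2t^3 + 3t^2 + 6t + 8) + 573| = |t + 7|·|2t^2 - 11t + 83|.
Require δ ≤ 2. Then |t + 7| < 2 gives |t| < 9, and by the triangle inequality |2t^2 - 11t + 83| ≤ 2·9^2 + 11·9 + 83 = 344.
Hence |(2t^3 + 3t^2 + 6t + 8) + 573| ≤ 344|t + 7| < ϵ provided |t + 7| < ϵ/344.
Take δ = min(2, ϵ/344). Then 0 < |t + 7| < δ gives both |t + 7| < 2 and |t + 7| < ϵ/344, so |(2t^3 + 3t^2 + 6t + 8) + 573| < ϵ.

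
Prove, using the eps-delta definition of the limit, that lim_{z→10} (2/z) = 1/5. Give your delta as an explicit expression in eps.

Suppose eps > 0. We seek delta > 0 such that 0 < |z − 10| < delta implies |2/z − (1/5)| < eps.
|2/z − (1/5)| = 2·|10 − z|/(10·|z|) = 2|z − 10|/(10|z|).
Require delta ≤ 5 so that |z| > 10 − 5 = 5, hence 10|z| > 50.
Then |2/z − (1/5)| < 2|z − 10|/50, which is < eps when |z − 10| < 25eps.
Take delta = min(5, 25eps). Then 0 < |z − 10| < delta gives both |z − 10| < 5 and |z − 10| < 25eps, so |2/z − (1/5)| < eps.

delta = min(5, 25eps)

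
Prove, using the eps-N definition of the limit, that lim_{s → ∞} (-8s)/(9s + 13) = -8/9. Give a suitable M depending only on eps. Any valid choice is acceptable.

M = (104/81)/eps

Let eps > 0. We seek M > 0 such that s > M implies |(-8s)/(9s + 13) + 8/9| < eps.
(-8s)/(9s + 13) + 8/9 = (9(-8s) − (-8)(9s + 13)) / (9(9s + 13)) = 104/(9(9s + 13)).
For s > 0 we have 9s + 13 > 9s, so |(-8s)/(9s + 13) + 8/9| = 104/(9(9s + 13)) < 104/(9·9s) = (104/81)/s.
Thus |(-8s)/(9s + 13) + 8/9| < eps whenever s > (104/81)/eps.
Take M = (104/81)/eps. If s > M then |(-8s)/(9s + 13) + 8/9| < (104/81)/s < eps.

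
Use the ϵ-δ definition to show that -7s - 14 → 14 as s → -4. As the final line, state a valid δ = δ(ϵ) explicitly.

Let ϵ > 0. We need δ > 0 so that 0 < |s + 4| < δ implies |(-7s - 14) − 14| < ϵ.
|(-7s - 14) − 14| = |-7s - 28| = 7|s + 4|.
So 7|s + 4| < ϵ exactly when |s + 4| < ϵ/7.
Take δ = ϵ/7. If 0 < |s + 4| < δ then |(-7s - 14) − 14| = 7|s + 4| < 7·(ϵ/7) = ϵ.

δ = ϵ/7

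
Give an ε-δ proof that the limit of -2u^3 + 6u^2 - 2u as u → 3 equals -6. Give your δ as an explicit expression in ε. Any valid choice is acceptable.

Suppose ε > 0. We want δ > 0 such that 0 < |u − 3| < δ implies |(-2u^3 + 6u^2 - 2u) + 6| < ε.
(-2u^3 + 6u^2 - 2u) + 6 = -2u^3 + 6u^2 - 2u + 6 = (u − 3)(-2u^2 - 2).
So |(-2u^3 + 6u^2 - 2u) + 6| = |u − 3|·|-2u^2 - 2|.
Require δ ≤ 1. Then |u − 3| < 1 gives |u| < 4, and by the triangle inequality |-2u^2 - 2| ≤ 2·4^2 + 2 = 34.
Hence |(-2u^3 + 6u^2 - 2u) + 6| ≤ 34|u − 3| < ε provided |u − 3| < ε/34.
Take δ = min(1, ε/34). Then 0 < |u − 3| < δ gives both |u − 3| < 1 and |u − 3| < ε/34, so |(-2u^3 + 6u^2 - 2u) + 6| < ε.

δ = min(1, ε/34)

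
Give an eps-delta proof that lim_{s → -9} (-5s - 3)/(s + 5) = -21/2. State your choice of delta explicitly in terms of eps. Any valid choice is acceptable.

Let eps > 0 be given. We want delta > 0 with 0 < |s + 9| < delta ⇒ |(-5s - 3)/(s + 5) + 21/2| < eps.
Combining over a common denominator, (-5s - 3)/(s + 5) + 21/2 = [(-5s - 3)·(-4) − 42·(s + 5)] / [(-4)·(s + 5)] = -22(s + 9) / ((-4)(s + 5)).
So |(-5s - 3)/(s + 5) + 21/2| = 22|s + 9| / (4·|s + 5|).
Restrict delta ≤ 2. Then |s + 9| < 2 gives |s + 5| = |(s + 9) + (-4)| ≥ 4 − 2 = 2.
Hence |(-5s - 3)/(s + 5) + 21/2| < 22|s + 9|/(4·2) = (11/4)|s + 9|, which is < eps once |s + 9| < (4/11)eps.
Take delta = min(2, (4/11)eps). Then 0 < |s + 9| < delta forces both bounds, so |(-5s - 3)/(s + 5) + 21/2| < eps.

delta = min(2, (4/11)eps)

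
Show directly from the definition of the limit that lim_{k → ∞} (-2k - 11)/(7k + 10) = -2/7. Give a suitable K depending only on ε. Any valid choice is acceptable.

Fix ε > 0. For k ≥ 1, |(-2k - 11)/(7k + 10) + 2/7| = |-57|/(7(7k + 10)) = 57/(7(7k + 10)).
Since 7k + 10 ≥ 7k for k ≥ 1, this is ≤ 57/(7·7k) = (57/49)/k.
So |(-2k - 11)/(7k + 10) + 2/7| < ε whenever k > (57/49)/ε.
Take K = (57/49)/ε. If k > K then |(-2k - 11)/(7k + 10) + 2/7| ≤ (57/49)/k < ε.

K = (57/49)/ε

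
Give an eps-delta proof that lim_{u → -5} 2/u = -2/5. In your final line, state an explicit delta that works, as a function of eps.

delta = min(5/2, (25/4)eps)

Let eps > 0. We seek delta > 0 such that 0 < |u + 5| < delta implies |2/u + 2/5| < eps.
|2/u + 2/5| = 2·|-5 − u|/(5·|u|) = 2|u + 5|/(5|u|).
Require delta ≤ 5/2 so that |u| > 5 − 5/2 = 5/2, hence 5|u| > 25/2.
Then |2/u + 2/5| < 2|u + 5|/(25/2), which is < eps when |u + 5| < (25/4)eps.
Take delta = min(5/2, (25/4)eps). Then 0 < |u + 5| < delta gives both |u + 5| < 5/2 and |u + 5| < (25/4)eps, so |2/u + 2/5| < eps.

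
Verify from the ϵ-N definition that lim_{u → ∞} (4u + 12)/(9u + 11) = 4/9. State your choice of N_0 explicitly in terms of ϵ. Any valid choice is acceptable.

Let ϵ > 0 be given. We seek N_0 > 0 such that u > N_0 implies |(4u + 12)/(9u + 11) − (4/9)| < ϵ.
(4u + 12)/(9u + 11) − (4/9) = (9(4u + 12) − 4(9u + 11)) / (9(9u + 11)) = 64/(9(9u + 11)).
For u > 0 we have 9u + 11 > 9u, so |(4u + 12)/(9u + 11) − (4/9)| = 64/(9(9u + 11)) < 64/(9·9u) = (64/81)/u.
Thus |(4u + 12)/(9u + 11) − (4/9)| < ϵ whenever u > (64/81)/ϵ.
Take N_0 = (64/81)/ϵ. If u > N_0 then |(4u + 12)/(9u + 11) − (4/9)| < (64/81)/u < ϵ.

N_0 = (64/81)/ϵ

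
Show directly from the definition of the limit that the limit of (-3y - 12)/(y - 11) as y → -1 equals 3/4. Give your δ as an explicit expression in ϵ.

δ = min(6, (8/5)ϵ)

Suppose ϵ > 0. We want δ > 0 with 0 < |y + 1| < δ ⇒ |(-3y - 12)/(y - 11) − (3/4)| < ϵ.
Combining over a common denominator, (-3y - 12)/(y - 11) − (3/4) = [(-3y - 12)·(-12) − (-9)·(y - 11)] / [(-12)·(y - 11)] = 45(y + 1) / ((-12)(y - 11)).
So |(-3y - 12)/(y - 11) − (3/4)| = 45|y + 1| / (12·|y − 11|).
Require δ ≤ 6, so |y − 11| ≥ |-12| − |y + 1| > 12 − 6 = 6.
Hence |(-3y - 12)/(y - 11) − (3/4)| < 45|y + 1|/(12·6) = (5/8)|y + 1|, which is < ϵ once |y + 1| < (8/5)ϵ.
Take δ = min(6, (8/5)ϵ). Then 0 < |y + 1| < δ forces both bounds, so |(-3y - 12)/(y - 11) − (3/4)| < ϵ.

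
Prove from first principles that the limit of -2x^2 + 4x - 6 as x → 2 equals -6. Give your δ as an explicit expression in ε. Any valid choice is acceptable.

δ = min(1, ε/6)

Fix ε > 0. We want δ > 0 such that 0 < |x − 2| < δ implies |(-2x^2 + 4x - 6) + 6| < ε.
(-2x^2 + 4x - 6) + 6 = -2x^2 + 4x = (x − 2)(-2x).
So |(-2x^2 + 4x - 6) + 6| = |x − 2|·|-2x|.
Assume first that |x − 2| < 1, so |x| < 3. Then |-2x| ≤ 2·3 = 6.
Hence |(-2x^2 + 4x - 6) + 6| ≤ 6|x − 2| < ε provided |x − 2| < ε/6.
Choosing δ = min(1, ε/6) ensures both conditions, hence |(-2x^2 + 4x - 6) + 6| < ε.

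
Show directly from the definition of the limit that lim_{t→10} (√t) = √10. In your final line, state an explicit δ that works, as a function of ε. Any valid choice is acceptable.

Let ε > 0. We want δ > 0 such that 0 < |t − 10| < δ implies |√t − √10| < ε.
Rationalise: √t − √10 = (t − 10)/(√t + √10), so |√t − √10| = |t − 10|/(√t + √10).
Restrict δ ≤ 10 so that |t − 10| < 10 forces t > 0, and then √t + √10 > √10.
Hence |√t − √10| < |t − 10|/√10, which is < ε once |t − 10| < √10·ε.
Take δ = min(10, √10·ε). If 0 < |t − 10| < δ then t > 0 and |√t − √10| < |t − 10|/√10 < ε.

δ = min(10, √10·ε)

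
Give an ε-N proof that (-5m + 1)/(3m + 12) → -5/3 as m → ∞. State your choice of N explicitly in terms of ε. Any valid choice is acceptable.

Let ε > 0 be given. For m ≥ 1, |(-5m + 1)/(3m + 12) + 5/3| = |63|/(3(3m + 12)) = 63/(3(3m + 12)).
Since 3m + 12 ≥ 3m for m ≥ 1, this is ≤ 63/(3·3m) = 7/m.
So |(-5m + 1)/(3m + 12) + 5/3| < ε whenever m > 7/ε.
Take N = 7/ε. If m > N then |(-5m + 1)/(3m + 12) + 5/3| ≤ 7/m < ε.

N = 7/ε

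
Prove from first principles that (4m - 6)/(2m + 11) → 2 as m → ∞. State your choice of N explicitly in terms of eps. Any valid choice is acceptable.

Fix eps > 0. For m ≥ 1, |(4m - 6)/(2m + 11) − 2| = |-56|/(2(2m + 11)) = 56/(2(2m + 11)).
Since 2m + 11 ≥ 2m for m ≥ 1, this is ≤ 56/(2·2m) = 14/m.
So |(4m - 6)/(2m + 11) − 2| < eps whenever m > 14/eps.
Take N = 14/eps. If m > N then |(4m - 6)/(2m + 11) − 2| ≤ 14/m < eps.

N = 14/eps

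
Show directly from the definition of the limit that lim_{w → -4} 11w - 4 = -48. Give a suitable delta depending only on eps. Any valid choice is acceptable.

Let eps > 0. We need delta > 0 so that 0 < |w + 4| < delta implies |(11w - 4) + 48| < eps.
Since (11w - 4) + 48 = 11(w + 4), we have |(11w - 4) + 48| = 11|w + 4|.
Thus it suffices that |w + 4| < eps/11.
Choosing delta = eps/11 gives |(11w - 4) + 48| = 11|w + 4| < eps whenever |w + 4| < delta.

delta = eps/11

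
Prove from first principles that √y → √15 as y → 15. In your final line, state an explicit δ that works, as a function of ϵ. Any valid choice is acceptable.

δ = min(15, √15·ϵ)

Suppose ϵ > 0. We want δ > 0 such that 0 < |y − 15| < δ implies |√y − √15| < ϵ.
Rationalise: √y − √15 = (y − 15)/(√y + √15), so |√y − √15| = |y − 15|/(√y + √15).
Restrict δ ≤ 15 so that |y − 15| < 15 forces y > 0, and then √y + √15 > √15.
Hence |√y − √15| < |y − 15|/√15, which is < ϵ once |y − 15| < √15·ϵ.
Take δ = min(15, √15·ϵ). If 0 < |y − 15| < δ then y > 0 and |√y − √15| < |y − 15|/√15 < ϵ.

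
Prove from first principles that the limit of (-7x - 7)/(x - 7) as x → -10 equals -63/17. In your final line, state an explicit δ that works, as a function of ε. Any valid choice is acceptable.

δ = min(17/2, (289/112)ε)

Suppose ε > 0. We want δ > 0 with 0 < |x + 10| < δ ⇒ |(-7x - 7)/(x - 7) + 63/17| < ε.
Combining over a common denominator, (-7x - 7)/(x - 7) + 63/17 = [(-7x - 7)·(-17) − 63·(x - 7)] / [(-17)·(x - 7)] = 56(x + 10) / ((-17)(x - 7)).
So |(-7x - 7)/(x - 7) + 63/17| = 56|x + 10| / (17·|x − 7|).
Restrict δ ≤ 17/2. Then |x + 10| < 17/2 gives |x − 7| = |(x + 10) + (-17)| ≥ 17 − 17/2 = 17/2.
Hence |(-7x - 7)/(x - 7) + 63/17| < 56|x + 10|/(17·(17/2)) = (112/289)|x + 10|, which is < ε once |x + 10| < (289/112)ε.
Take δ = min(17/2, (289/112)ε). Then 0 < |x + 10| < δ forces both bounds, so |(-7x - 7)/(x - 7) + 63/17| < ε.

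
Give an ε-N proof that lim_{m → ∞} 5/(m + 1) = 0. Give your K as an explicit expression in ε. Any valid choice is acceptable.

Let ε > 0 be given. For m ≥ 1, |5/(m + 1) − 0| = 5/(m + 1) ≤ 5/m.
We need 5/m < ε, i.e. m > 5/ε.
Take K = 5/ε. If m > K then |5/(m + 1)| ≤ 5/m < ε.

K = 5/ε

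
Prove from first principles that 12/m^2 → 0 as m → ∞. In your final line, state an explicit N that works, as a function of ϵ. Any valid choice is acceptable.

N = (12/ϵ)^{1/2}

Fix ϵ > 0. For m ≥ 1, |12/m^2 − 0| = 12/m^2.
12/m^2 < ϵ ⇔ m^2 > 12/ϵ ⇔ m > (12/ϵ)^{1/2}.
Take N = (12/ϵ)^{1/2}. Then m > N implies 12/m^2 < ϵ.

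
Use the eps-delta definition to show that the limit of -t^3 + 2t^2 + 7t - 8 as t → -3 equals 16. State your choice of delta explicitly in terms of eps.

Let eps > 0 be given. We want delta > 0 such that 0 < |t + 3| < delta implies |(-t^3 + 2t^2 + 7t - 8) − 16| < eps.
(-t^3 + 2t^2 + 7t - 8) − 16 = -t^3 + 2t^2 + 7t - 24 = (t + 3)(-t^2 + 5t - 8).
So |(-t^3 + 2t^2 + 7t - 8) − 16| = |t + 3|·|-t^2 + 5t - 8|.
Require delta ≤ 1. Then |t + 3| < 1 gives |t| < 4, and by the triangle inequality |-t^2 + 5t - 8| ≤ 4^2 + 5·4 + 8 = 44.
Hence |(-t^3 + 2t^2 + 7t - 8) − 16| ≤ 44|t + 3| < eps provided |t + 3| < eps/44.
Choosing delta = min(1, eps/44) ensures both conditions, hence |(-t^3 + 2t^2 + 7t - 8) − 16| < eps.

delta = min(1, eps/44)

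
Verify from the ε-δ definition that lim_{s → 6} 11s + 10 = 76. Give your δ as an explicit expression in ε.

δ = ε/11

Fix ε > 0. We need δ > 0 so that 0 < |s − 6| < δ implies |(11s + 10) − 76| < ε.
|(11s + 10) − 76| = |11s - 66| = 11|s − 6|.
So 11|s − 6| < ε exactly when |s − 6| < ε/11.
Choosing δ = ε/11 gives |(11s + 10) − 76| = 11|s − 6| < ε whenever |s − 6| < δ.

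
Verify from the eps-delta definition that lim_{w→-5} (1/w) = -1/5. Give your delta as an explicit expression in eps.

Let eps > 0. We seek delta > 0 such that 0 < |w + 5| < delta implies |1/w + 1/5| < eps.
|1/w + 1/5| = |-5 − w|/(5·|w|) = |w + 5|/(5|w|).
Restrict delta ≤ 5/2. Then |w + 5| < 5/2 gives |w| > 5/2, so 5|w| > 25/2.
Then |1/w + 1/5| < |w + 5|/(25/2), which is < eps when |w + 5| < (25/2)eps.
Take delta = min(5/2, (25/2)eps). Then 0 < |w + 5| < delta gives both |w + 5| < 5/2 and |w + 5| < (25/2)eps, so |1/w + 1/5| < eps.

delta = min(5/2, (25/2)eps)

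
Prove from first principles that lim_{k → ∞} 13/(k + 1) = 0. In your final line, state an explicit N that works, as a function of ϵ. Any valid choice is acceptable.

N = 13/ϵ

Let ϵ > 0 be given. For k ≥ 1, |13/(k + 1) − 0| = 13/(k + 1) ≤ 13/k.
We need 13/k < ϵ, i.e. k > 13/ϵ.
Take N = 13/ϵ. If k > N then |13/(k + 1)| ≤ 13/k < ϵ.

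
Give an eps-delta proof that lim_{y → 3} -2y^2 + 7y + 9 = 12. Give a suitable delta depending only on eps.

delta = min(2, eps/11)

Let eps > 0 be given. We want delta > 0 such that 0 < |y − 3| < delta implies |(-2y^2 + 7y + 9) − 12| < eps.
(-2y^2 + 7y + 9) − 12 = -2y^2 + 7y - 3 = (y − 3)(-2y + 1).
So |(-2y^2 + 7y + 9) − 12| = |y − 3|·|-2y + 1|.
Require delta ≤ 2. Then |y − 3| < 2 gives |y| < 5, and by the triangle inequality |-2y + 1| ≤ 2·5 + 1 = 11.
Hence |(-2y^2 + 7y + 9) − 12| ≤ 11|y − 3| < eps provided |y − 3| < eps/11.
Take delta = min(2, eps/11). Then 0 < |y − 3| < delta gives both |y − 3| < 2 and |y − 3| < eps/11, so |(-2y^2 + 7y + 9) − 12| < eps.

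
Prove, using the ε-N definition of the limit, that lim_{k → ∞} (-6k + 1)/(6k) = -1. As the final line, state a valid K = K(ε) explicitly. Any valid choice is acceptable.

Fix ε > 0. For k ≥ 1, |(-6k + 1)/(6k) + 1| = |6|/(6(6k)) = 6/(6(6k)).
Since 6k ≥ 6k for k ≥ 1, this is ≤ 6/(6·6k) = (1/6)/k.
So |(-6k + 1)/(6k) + 1| < ε whenever k > (1/6)/ε.
Take K = (1/6)/ε. If k > K then |(-6k + 1)/(6k) + 1| ≤ (1/6)/k < ε.

K = (1/6)/ε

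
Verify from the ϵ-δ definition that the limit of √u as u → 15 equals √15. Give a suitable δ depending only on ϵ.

Fix ϵ > 0. We want δ > 0 such that 0 < |u − 15| < δ implies |√u − √15| < ϵ.
Rationalise: √u − √15 = (u − 15)/(√u + √15), so |√u − √15| = |u − 15|/(√u + √15).
Restrict δ ≤ 15 so that |u − 15| < 15 forces u > 0, and then √u + √15 > √15.
Hence |√u − √15| < |u − 15|/√15, which is < ϵ once |u − 15| < √15·ϵ.
Take δ = min(15, √15·ϵ). If 0 < |u − 15| < δ then u > 0 and |√u − √15| < |u − 15|/√15 < ϵ.

δ = min(15, √15·ϵ)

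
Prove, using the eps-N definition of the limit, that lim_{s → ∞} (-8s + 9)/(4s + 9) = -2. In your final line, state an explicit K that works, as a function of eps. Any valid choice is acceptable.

K = (27/4)/eps

Suppose eps > 0. We seek K > 0 such that s > K implies |(-8s + 9)/(4s + 9) + 2| < eps.
(-8s + 9)/(4s + 9) + 2 = (4(-8s + 9) − (-8)(4s + 9)) / (4(4s + 9)) = 108/(4(4s + 9)).
For s > 0 we have 4s + 9 > 4s, so |(-8s + 9)/(4s + 9) + 2| = 108/(4(4s + 9)) < 108/(4·4s) = (27/4)/s.
Thus |(-8s + 9)/(4s + 9) + 2| < eps whenever s > (27/4)/eps.
Take K = (27/4)/eps. If s > K then |(-8s + 9)/(4s + 9) + 2| < (27/4)/s < eps.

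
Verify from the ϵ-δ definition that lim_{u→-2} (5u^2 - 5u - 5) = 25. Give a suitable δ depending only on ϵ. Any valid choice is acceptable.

Let ϵ > 0. We want δ > 0 such that 0 < |u + 2| < δ implies |(5u^2 - 5u - 5) − 25| < ϵ.
(5u^2 - 5u - 5) − 25 = 5u^2 - 5u - 30 = (u + 2)(5u - 15).
So |(5u^2 - 5u - 5) − 25| = |u + 2|·|5u - 15|.
Require δ ≤ 1. Then |u + 2| < 1 gives |u| < 3, and by the triangle inequality |5u - 15| ≤ 5·3 + 15 = 30.
Hence |(5u^2 - 5u - 5) − 25| ≤ 30|u + 2| < ϵ provided |u + 2| < ϵ/30.
Choosing δ = min(1, ϵ/30) ensures both conditions, hence |(5u^2 - 5u - 5) − 25| < ϵ.

δ = min(1, ϵ/30)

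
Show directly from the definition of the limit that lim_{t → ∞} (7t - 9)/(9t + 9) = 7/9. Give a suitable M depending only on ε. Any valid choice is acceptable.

Let ε > 0. We seek M > 0 such that t > M implies |(7t - 9)/(9t + 9) − (7/9)| < ε.
(7t - 9)/(9t + 9) − (7/9) = (9(7t - 9) − 7(9t + 9)) / (9(9t + 9)) = -144/(9(9t + 9)).
For t > 0 we have 9t + 9 > 9t, so |(7t - 9)/(9t + 9) − (7/9)| = 144/(9(9t + 9)) < 144/(9·9t) = (16/9)/t.
Thus |(7t - 9)/(9t + 9) − (7/9)| < ε whenever t > (16/9)/ε.
Take M = (16/9)/ε. If t > M then |(7t - 9)/(9t + 9) − (7/9)| < (16/9)/t < ε.

M = (16/9)/ε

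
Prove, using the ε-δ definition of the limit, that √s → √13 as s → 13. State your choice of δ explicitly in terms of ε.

Suppose ε > 0. We want δ > 0 such that 0 < |s − 13| < δ implies |√s − √13| < ε.
Rationalise: √s − √13 = (s − 13)/(√s + √13), so |√s − √13| = |s − 13|/(√s + √13).
Restrict δ ≤ 13 so that |s − 13| < 13 forces s > 0, and then √s + √13 > √13.
Hence |√s − √13| < |s − 13|/√13, which is < ε once |s − 13| < √13·ε.
Take δ = min(13, √13·ε). If 0 < |s − 13| < δ then s > 0 and |√s − √13| < |s − 13|/√13 < ε.

δ = min(13, √13·ε)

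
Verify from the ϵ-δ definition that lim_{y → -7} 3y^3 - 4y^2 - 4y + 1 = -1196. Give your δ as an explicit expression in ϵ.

δ = min(2, ϵ/639)

Let ϵ > 0 be given. We want δ > 0 such that 0 < |y + 7| < δ implies |(3y^3 - 4y^2 - 4y + 1) + 1196| < ϵ.
(3y^3 - 4y^2 - 4y + 1) + 1196 = 3y^3 - 4y^2 - 4y + 1197 = (y + 7)(3y^2 - 25y + 171).
So |(3y^3 - 4y^2 - 4y + 1) + 1196| = |y + 7|·|3y^2 - 25y + 171|.
Assume first that |y + 7| < 2, so |y| < 9. Then |3y^2 - 25y + 171| ≤ 3·9^2 + 25·9 + 171 = 639.
Hence |(3y^3 - 4y^2 - 4y + 1) + 1196| ≤ 639|y + 7| < ϵ provided |y + 7| < ϵ/639.
Take δ = min(2, ϵ/639). Then 0 < |y + 7| < δ gives both |y + 7| < 2 and |y + 7| < ϵ/639, so |(3y^3 - 4y^2 - 4y + 1) + 1196| < ϵ.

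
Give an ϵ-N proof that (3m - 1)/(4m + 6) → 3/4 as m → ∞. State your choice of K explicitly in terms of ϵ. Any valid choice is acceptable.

Fix ϵ > 0. For m ≥ 1, |(3m - 1)/(4m + 6) − (3/4)| = |-22|/(4(4m + 6)) = 22/(4(4m + 6)).
Since 4m + 6 ≥ 4m for m ≥ 1, this is ≤ 22/(4·4m) = (11/8)/m.
So |(3m - 1)/(4m + 6) − (3/4)| < ϵ whenever m > (11/8)/ϵ.
Take K = (11/8)/ϵ. If m > K then |(3m - 1)/(4m + 6) − (3/4)| ≤ (11/8)/m < ϵ.

K = (11/8)/ϵ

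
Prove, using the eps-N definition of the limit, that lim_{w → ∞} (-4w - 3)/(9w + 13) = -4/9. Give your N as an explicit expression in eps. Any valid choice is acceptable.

N = (25/81)/eps

Suppose eps > 0. We seek N > 0 such that w > N implies |(-4w - 3)/(9w + 13) + 4/9| < eps.
(-4w - 3)/(9w + 13) + 4/9 = (9(-4w - 3) − (-4)(9w + 13)) / (9(9w + 13)) = 25/(9(9w + 13)).
For w > 0 we have 9w + 13 > 9w, so |(-4w - 3)/(9w + 13) + 4/9| = 25/(9(9w + 13)) < 25/(9·9w) = (25/81)/w.
Thus |(-4w - 3)/(9w + 13) + 4/9| < eps whenever w > (25/81)/eps.
Take N = (25/81)/eps. If w > N then |(-4w - 3)/(9w + 13) + 4/9| < (25/81)/w < eps.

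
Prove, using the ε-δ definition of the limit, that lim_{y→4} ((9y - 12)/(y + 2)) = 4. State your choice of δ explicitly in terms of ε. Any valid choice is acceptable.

δ = min(3, (3/5)ε)

Suppose ε > 0. We want δ > 0 with 0 < |y − 4| < δ ⇒ |(9y - 12)/(y + 2) − 4| < ε.
Combining over a common denominator, (9y - 12)/(y + 2) − 4 = [(9y - 12)·6 − 24·(y + 2)] / [6·(y + 2)] = 30(y − 4) / (6(y + 2)).
So |(9y - 12)/(y + 2) − 4| = 30|y − 4| / (6·|y + 2|).
Require δ ≤ 3, so |y + 2| ≥ |6| − |y − 4| > 6 − 3 = 3.
Hence |(9y - 12)/(y + 2) − 4| < 30|y − 4|/(6·3) = (5/3)|y − 4|, which is < ε once |y − 4| < (3/5)ε.
Take δ = min(3, (3/5)ε). Then 0 < |y − 4| < δ forces both bounds, so |(9y - 12)/(y + 2) − 4| < ε.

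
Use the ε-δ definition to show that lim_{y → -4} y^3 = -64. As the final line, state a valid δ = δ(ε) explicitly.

δ = min(1, ε/61)

Let ε > 0 be given. We seek δ > 0 with 0 < |y + 4| < δ ⇒ |y^3 + 64| < ε.
Factor: y^3 + 64 = (y + 4)(y^2 - 4y + 16), so |y^3 + 64| = |y + 4|·|y^2 - 4y + 16|.
Impose δ ≤ 1 so that |y| < 5; then |y^2 - 4y + 16| ≤ 61.
Hence |y^3 + 64| ≤ 61|y + 4|, which is < ε once |y + 4| < ε/61.
Take δ = min(1, ε/61). If 0 < |y + 4| < δ then both bounds hold and |y^3 + 64| ≤ 61|y + 4| < 61·(ε/61) = ε.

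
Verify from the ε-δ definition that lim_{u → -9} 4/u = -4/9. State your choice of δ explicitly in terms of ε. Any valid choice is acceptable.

δ = min(9/2, (81/8)ε)

Fix ε > 0. We seek δ > 0 such that 0 < |u + 9| < δ implies |4/u + 4/9| < ε.
|4/u + 4/9| = 4·|-9 − u|/(9·|u|) = 4|u + 9|/(9|u|).
Restrict δ ≤ 9/2. Then |u + 9| < 9/2 gives |u| > 9/2, so 9|u| > 81/2.
Then |4/u + 4/9| < 4|u + 9|/(81/2), which is < ε when |u + 9| < (81/8)ε.
Take δ = min(9/2, (81/8)ε). Then 0 < |u + 9| < δ gives both |u + 9| < 9/2 and |u + 9| < (81/8)ε, so |4/u + 4/9| < ε.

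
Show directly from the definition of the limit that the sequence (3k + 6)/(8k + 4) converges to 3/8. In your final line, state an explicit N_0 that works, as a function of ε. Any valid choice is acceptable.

N_0 = (9/16)/ε

Let ε > 0. For k ≥ 1, |(3k + 6)/(8k + 4) − (3/8)| = |36|/(8(8k + 4)) = 36/(8(8k + 4)).
Since 8k + 4 ≥ 8k for k ≥ 1, this is ≤ 36/(8·8k) = (9/16)/k.
So |(3k + 6)/(8k + 4) − (3/8)| < ε whenever k > (9/16)/ε.
Take N_0 = (9/16)/ε. If k > N_0 then |(3k + 6)/(8k + 4) − (3/8)| ≤ (9/16)/k < ε.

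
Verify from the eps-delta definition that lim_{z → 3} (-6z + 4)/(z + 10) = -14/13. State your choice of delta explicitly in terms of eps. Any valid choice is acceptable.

Suppose eps > 0. We want delta > 0 with 0 < |z − 3| < delta ⇒ |(-6z + 4)/(z + 10) + 14/13| < eps.
Combining over a common denominator, (-6z + 4)/(z + 10) + 14/13 = [(-6z + 4)·13 − (-14)·(z + 10)] / [13·(z + 10)] = -64(z − 3) / (13(z + 10)).
So |(-6z + 4)/(z + 10) + 14/13| = 64|z − 3| / (13·|z + 10|).
Require delta ≤ 13/2, so |z + 10| ≥ |13| − |z − 3| > 13 − 13/2 = 13/2.
Hence |(-6z + 4)/(z + 10) + 14/13| < 64|z − 3|/(13·(13/2)) = (128/169)|z − 3|, which is < eps once |z − 3| < (169/128)eps.
Take delta = min(13/2, (169/128)eps). Then 0 < |z − 3| < delta forces both bounds, so |(-6z + 4)/(z + 10) + 14/13| < eps.

delta = min(13/2, (169/128)eps)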